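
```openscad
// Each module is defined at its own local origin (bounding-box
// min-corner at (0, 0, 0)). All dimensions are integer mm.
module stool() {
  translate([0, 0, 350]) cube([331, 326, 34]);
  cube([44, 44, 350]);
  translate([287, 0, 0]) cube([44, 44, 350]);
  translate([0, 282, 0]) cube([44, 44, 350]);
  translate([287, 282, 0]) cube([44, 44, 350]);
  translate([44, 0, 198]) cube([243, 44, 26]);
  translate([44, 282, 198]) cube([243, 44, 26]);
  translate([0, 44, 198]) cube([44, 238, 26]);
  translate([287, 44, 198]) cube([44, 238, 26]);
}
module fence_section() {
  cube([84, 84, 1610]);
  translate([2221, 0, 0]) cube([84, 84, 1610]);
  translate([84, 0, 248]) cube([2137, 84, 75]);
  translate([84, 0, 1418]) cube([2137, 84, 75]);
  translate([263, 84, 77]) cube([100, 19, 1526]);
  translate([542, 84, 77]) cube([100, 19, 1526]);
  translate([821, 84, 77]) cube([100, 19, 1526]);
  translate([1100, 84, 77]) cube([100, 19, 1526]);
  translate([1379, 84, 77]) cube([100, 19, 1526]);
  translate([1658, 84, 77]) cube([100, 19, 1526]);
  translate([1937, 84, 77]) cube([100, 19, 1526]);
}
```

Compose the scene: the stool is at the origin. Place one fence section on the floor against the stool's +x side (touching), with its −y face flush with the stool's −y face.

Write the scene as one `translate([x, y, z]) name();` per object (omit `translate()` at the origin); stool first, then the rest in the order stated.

stool();
translate([331, 0, 0]) fence_section();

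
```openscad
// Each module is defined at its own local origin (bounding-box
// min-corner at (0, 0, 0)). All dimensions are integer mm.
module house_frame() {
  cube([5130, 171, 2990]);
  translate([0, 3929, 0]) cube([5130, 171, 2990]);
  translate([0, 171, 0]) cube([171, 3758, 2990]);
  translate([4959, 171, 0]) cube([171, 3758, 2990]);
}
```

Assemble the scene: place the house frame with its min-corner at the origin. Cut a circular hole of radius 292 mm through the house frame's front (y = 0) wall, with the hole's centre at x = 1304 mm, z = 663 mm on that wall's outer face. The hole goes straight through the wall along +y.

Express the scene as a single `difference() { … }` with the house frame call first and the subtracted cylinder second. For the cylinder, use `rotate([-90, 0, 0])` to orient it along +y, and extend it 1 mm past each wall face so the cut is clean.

difference() {
  house_frame();
  translate([1304, -1, 663]) rotate([-90, 0, 0]) cylinder(h = 173, r = 292);
}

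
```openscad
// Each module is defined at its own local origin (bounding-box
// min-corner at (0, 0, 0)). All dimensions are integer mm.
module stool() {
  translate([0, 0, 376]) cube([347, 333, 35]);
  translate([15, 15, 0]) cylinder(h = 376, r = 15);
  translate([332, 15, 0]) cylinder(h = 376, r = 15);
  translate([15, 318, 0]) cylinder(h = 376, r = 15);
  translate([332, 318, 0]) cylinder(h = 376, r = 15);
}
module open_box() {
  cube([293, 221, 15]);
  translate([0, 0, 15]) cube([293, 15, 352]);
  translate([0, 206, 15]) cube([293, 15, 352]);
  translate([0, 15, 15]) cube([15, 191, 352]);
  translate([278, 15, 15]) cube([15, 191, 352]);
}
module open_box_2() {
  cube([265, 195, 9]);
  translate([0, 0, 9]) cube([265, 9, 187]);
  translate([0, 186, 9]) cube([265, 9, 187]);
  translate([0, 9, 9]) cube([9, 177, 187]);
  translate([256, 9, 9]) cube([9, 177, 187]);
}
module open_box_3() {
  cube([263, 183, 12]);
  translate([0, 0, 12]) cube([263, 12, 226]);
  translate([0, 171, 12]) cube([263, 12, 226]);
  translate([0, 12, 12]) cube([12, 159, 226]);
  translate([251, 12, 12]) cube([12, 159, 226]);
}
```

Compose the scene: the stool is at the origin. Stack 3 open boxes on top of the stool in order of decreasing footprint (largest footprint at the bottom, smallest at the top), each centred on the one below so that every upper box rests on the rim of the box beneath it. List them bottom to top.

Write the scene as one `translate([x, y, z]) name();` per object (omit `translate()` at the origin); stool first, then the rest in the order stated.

stool();
translate([27, 56, 411]) open_box();
translate([41, 69, 778]) open_box_2();
translate([42, 75, 974]) open_box_3();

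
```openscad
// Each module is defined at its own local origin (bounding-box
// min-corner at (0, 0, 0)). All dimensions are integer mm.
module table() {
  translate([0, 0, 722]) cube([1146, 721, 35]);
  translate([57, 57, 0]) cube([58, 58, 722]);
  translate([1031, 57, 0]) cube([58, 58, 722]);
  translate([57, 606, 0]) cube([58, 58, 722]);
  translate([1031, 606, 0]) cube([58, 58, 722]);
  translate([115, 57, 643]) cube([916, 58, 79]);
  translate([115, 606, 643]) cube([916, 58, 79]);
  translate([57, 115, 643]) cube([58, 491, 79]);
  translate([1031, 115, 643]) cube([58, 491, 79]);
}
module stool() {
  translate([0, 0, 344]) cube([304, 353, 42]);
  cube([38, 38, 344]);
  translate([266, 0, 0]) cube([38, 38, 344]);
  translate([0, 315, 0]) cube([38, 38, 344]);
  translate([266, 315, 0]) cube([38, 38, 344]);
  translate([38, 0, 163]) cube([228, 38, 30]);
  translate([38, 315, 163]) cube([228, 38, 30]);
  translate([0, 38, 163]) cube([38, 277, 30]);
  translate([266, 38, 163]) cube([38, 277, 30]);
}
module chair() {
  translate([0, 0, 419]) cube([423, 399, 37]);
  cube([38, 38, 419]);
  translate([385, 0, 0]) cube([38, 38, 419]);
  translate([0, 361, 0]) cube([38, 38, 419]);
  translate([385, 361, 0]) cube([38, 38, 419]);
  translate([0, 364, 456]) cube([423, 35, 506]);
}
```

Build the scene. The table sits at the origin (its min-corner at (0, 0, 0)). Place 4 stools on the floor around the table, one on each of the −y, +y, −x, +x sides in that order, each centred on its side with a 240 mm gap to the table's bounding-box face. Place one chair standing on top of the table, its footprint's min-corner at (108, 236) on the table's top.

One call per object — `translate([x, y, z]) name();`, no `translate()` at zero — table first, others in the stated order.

table();
translate([421, -593, 0]) stool();
translate([421, 961, 0]) stool();
translate([-544, 184, 0]) stool();
translate([1386, 184, 0]) stool();
translate([108, 236, 757]) chair();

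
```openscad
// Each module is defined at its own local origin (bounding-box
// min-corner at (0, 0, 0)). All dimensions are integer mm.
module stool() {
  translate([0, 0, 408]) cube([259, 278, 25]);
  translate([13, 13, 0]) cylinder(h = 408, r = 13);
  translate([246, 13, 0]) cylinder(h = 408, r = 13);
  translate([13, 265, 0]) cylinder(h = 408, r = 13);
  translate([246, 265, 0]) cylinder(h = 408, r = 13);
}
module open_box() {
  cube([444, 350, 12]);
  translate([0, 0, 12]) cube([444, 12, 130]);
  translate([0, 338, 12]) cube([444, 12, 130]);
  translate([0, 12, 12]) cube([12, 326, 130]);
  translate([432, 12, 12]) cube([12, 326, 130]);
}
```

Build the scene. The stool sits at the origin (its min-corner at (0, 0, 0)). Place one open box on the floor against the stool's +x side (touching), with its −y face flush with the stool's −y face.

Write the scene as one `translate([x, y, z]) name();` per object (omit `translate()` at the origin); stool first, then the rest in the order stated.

stool();
translate([259, 0, 0]) open_box();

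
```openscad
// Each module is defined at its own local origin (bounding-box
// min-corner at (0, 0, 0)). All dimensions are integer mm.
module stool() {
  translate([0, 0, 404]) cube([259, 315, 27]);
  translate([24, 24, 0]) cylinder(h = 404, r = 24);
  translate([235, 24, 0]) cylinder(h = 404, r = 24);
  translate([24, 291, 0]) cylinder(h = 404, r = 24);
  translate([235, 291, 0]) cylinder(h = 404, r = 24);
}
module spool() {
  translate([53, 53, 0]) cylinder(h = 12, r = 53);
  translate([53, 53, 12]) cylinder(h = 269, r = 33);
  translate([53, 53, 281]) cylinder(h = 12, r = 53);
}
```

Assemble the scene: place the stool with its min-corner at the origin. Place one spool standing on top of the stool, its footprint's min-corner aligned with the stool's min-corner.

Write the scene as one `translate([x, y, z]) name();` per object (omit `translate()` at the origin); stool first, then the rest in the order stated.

stool();
translate([0, 0, 431]) spool();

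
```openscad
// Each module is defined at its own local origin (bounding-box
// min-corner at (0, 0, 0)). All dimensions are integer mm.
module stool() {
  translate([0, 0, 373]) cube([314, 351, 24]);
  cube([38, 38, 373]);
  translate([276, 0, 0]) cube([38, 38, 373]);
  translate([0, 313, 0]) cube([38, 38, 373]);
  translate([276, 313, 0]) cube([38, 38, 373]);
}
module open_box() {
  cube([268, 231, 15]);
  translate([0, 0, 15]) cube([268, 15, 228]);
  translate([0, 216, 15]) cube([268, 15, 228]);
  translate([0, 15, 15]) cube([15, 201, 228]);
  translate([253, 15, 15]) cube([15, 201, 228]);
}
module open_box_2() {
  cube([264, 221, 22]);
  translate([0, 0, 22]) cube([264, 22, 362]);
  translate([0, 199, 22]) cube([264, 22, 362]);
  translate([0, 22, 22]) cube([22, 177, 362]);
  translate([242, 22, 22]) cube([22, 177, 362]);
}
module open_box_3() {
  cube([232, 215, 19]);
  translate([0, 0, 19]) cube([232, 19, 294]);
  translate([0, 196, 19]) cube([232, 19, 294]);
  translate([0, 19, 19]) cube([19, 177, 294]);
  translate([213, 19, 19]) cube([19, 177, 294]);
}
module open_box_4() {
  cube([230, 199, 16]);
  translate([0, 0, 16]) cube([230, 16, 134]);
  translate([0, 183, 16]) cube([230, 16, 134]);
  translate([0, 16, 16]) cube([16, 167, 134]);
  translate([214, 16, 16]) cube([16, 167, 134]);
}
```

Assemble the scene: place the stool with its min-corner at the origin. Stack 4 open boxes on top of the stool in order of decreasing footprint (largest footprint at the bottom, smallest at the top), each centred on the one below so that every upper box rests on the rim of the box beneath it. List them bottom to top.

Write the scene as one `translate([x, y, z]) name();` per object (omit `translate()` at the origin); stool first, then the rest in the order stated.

stool();
translate([23, 60, 397]) open_box();
translate([25, 65, 640]) open_box_2();
translate([41, 68, 1024]) open_box_3();
translate([42, 76, 1337]) open_box_4();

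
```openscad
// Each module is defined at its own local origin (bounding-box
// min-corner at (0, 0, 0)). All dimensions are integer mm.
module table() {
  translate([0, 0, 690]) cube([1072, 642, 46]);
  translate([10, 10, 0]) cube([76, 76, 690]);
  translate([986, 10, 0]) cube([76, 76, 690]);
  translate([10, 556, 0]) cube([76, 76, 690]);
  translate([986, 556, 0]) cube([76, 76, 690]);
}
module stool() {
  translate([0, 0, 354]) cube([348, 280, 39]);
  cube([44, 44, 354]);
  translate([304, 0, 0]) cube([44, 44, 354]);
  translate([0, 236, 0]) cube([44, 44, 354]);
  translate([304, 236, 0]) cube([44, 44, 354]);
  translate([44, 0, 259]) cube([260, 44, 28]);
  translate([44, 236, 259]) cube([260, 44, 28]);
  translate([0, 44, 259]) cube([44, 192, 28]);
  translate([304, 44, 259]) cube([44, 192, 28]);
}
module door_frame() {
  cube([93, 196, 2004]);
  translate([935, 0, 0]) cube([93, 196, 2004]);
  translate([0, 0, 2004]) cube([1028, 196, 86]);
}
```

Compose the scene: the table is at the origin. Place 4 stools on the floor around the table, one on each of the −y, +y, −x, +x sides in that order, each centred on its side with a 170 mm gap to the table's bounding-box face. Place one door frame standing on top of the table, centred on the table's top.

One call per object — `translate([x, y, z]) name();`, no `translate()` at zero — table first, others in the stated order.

table();
translate([362, -450, 0]) stool();
translate([362, 812, 0]) stool();
translate([-518, 181, 0]) stool();
translate([1242, 181, 0]) stool();
translate([22, 223, 736]) door_frame();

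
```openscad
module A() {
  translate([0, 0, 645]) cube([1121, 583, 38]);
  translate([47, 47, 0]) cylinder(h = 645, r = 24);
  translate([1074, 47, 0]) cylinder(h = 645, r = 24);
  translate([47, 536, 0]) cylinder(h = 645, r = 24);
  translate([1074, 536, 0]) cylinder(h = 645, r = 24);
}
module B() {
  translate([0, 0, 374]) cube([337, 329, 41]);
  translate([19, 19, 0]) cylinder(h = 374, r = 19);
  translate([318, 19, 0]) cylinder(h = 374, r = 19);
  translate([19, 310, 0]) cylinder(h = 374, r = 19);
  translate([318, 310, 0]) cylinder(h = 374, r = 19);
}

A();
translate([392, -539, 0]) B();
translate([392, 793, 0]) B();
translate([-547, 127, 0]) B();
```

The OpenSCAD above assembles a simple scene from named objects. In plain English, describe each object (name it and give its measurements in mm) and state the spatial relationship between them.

A is a rectangular dining table. The top is 1121×583×38 mm with its upper surface at z = 683 mm. It stands on four round legs of 48 mm diameter, each leg's bounding box inset 23 mm from the nearest pair of top edges, running from the floor to the underside of the top.

B is a four-legged stool. The seat is 337×329 mm, 41 mm thick, top at z = 415 mm. It stands on four round legs, each 38 mm in diameter, from z = 0 to the seat underside, each leg's axis is inset half a diameter from the nearest pair of seat edges (so the leg's bounding box is flush with the corner).

Three stools sit around the table at the −y, +y, −x sides.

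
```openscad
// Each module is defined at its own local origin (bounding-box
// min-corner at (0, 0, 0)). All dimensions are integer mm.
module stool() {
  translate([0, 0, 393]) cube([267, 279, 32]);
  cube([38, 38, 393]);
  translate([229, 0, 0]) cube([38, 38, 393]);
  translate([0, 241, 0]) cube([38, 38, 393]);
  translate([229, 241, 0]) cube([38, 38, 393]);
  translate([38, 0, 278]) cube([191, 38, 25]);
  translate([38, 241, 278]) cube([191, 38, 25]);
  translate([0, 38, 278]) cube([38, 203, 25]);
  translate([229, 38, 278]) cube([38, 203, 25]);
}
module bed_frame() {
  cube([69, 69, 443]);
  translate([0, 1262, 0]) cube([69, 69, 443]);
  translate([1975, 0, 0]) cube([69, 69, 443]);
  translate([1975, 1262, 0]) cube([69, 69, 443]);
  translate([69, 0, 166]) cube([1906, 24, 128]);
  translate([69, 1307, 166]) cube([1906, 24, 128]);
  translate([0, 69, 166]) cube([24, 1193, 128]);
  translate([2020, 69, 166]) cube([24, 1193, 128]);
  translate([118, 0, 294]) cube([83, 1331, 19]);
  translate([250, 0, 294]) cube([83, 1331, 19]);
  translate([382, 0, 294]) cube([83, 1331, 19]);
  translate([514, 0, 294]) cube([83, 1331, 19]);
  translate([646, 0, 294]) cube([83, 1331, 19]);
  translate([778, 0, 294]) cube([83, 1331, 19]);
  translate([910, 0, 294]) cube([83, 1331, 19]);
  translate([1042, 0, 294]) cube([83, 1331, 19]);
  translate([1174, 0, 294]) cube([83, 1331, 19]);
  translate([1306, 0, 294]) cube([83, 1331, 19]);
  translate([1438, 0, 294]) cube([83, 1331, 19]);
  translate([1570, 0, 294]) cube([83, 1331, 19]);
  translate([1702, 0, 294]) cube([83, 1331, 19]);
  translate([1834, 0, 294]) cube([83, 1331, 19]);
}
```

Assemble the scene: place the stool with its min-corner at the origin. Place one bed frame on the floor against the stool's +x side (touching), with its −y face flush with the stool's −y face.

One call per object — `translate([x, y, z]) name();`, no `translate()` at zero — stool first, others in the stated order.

stool();
translate([267, 0, 0]) bed_frame();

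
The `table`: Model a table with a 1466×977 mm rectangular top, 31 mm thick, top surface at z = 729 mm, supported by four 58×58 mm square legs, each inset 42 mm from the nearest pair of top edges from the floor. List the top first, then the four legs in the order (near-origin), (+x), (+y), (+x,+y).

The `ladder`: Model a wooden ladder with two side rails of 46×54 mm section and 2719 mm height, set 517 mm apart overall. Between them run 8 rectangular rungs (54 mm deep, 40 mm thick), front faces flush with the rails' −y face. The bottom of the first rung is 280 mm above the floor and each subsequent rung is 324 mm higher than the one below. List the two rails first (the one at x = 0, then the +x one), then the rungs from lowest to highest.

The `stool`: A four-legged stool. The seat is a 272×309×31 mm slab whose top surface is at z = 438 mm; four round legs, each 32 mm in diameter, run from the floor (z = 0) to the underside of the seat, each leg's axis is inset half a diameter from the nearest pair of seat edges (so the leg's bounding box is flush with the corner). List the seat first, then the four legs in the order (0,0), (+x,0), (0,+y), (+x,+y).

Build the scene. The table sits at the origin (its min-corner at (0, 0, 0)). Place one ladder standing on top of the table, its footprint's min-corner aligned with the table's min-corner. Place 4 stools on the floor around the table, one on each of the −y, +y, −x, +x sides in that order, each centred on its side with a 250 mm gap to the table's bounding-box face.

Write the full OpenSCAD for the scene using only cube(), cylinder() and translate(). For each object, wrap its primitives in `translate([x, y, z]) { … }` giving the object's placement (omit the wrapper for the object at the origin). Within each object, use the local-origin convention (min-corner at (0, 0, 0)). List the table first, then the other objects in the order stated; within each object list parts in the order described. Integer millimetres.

translate([0, 0, 698]) cube([1466, 977, 31]);
translate([42, 42, 0]) cube([58, 58, 698]);
translate([1366, 42, 0]) cube([58, 58, 698]);
translate([42, 877, 0]) cube([58, 58, 698]);
translate([1366, 877, 0]) cube([58, 58, 698]);
translate([0, 0, 729]) {
  cube([46, 54, 2719]);
  translate([471, 0, 0]) cube([46, 54, 2719]);
  translate([46, 0, 280]) cube([425, 54, 40]);
  translate([46, 0, 604]) cube([425, 54, 40]);
  translate([46, 0, 928]) cube([425, 54, 40]);
  translate([46, 0, 1252]) cube([425, 54, 40]);
  translate([46, 0, 1576]) cube([425, 54, 40]);
  translate([46, 0, 1900]) cube([425, 54, 40]);
  translate([46, 0, 2224]) cube([425, 54, 40]);
  translate([46, 0, 2548]) cube([425, 54, 40]);
}
translate([597, -559, 0]) {
  translate([0, 0, 407]) cube([272, 309, 31]);
  translate([16, 16, 0]) cylinder(h = 407, r = 16);
  translate([256, 16, 0]) cylinder(h = 407, r = 16);
  translate([16, 293, 0]) cylinder(h = 407, r = 16);
  translate([256, 293, 0]) cylinder(h = 407, r = 16);
}
translate([597, 1227, 0]) {
  translate([0, 0, 407]) cube([272, 309, 31]);
  translate([16, 16, 0]) cylinder(h = 407, r = 16);
  translate([256, 16, 0]) cylinder(h = 407, r = 16);
  translate([16, 293, 0]) cylinder(h = 407, r = 16);
  translate([256, 293, 0]) cylinder(h = 407, r = 16);
}
translate([-522, 334, 0]) {
  translate([0, 0, 407]) cube([272, 309, 31]);
  translate([16, 16, 0]) cylinder(h = 407, r = 16);
  translate([256, 16, 0]) cylinder(h = 407, r = 16);
  translate([16, 293, 0]) cylinder(h = 407, r = 16);
  translate([256, 293, 0]) cylinder(h = 407, r = 16);
}
translate([1716, 334, 0]) {
  translate([0, 0, 407]) cube([272, 309, 31]);
  translate([16, 16, 0]) cylinder(h = 407, r = 16);
  translate([256, 16, 0]) cylinder(h = 407, r = 16);
  translate([16, 293, 0]) cylinder(h = 407, r = 16);
  translate([256, 293, 0]) cylinder(h = 407, r = 16);
}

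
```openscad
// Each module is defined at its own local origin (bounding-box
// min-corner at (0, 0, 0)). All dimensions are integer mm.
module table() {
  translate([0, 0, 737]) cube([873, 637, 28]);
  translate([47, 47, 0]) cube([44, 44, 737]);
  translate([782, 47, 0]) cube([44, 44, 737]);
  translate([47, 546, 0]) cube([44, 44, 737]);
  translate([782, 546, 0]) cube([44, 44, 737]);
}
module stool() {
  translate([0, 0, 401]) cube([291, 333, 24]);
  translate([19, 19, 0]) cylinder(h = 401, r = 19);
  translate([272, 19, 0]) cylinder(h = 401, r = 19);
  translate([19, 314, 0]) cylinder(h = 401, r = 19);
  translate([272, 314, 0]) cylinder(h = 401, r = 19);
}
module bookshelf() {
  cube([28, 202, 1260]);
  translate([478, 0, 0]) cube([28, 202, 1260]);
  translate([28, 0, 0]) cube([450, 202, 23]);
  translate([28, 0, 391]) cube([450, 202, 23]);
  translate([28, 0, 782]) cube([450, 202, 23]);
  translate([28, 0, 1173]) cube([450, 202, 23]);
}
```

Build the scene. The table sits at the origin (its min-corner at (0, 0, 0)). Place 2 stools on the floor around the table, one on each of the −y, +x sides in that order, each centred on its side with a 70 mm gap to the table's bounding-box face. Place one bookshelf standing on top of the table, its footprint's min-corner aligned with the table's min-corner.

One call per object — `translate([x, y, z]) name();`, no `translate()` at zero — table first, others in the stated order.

table();
translate([291, -403, 0]) stool();
translate([943, 152, 0]) stool();
translate([0, 0, 765]) bookshelf();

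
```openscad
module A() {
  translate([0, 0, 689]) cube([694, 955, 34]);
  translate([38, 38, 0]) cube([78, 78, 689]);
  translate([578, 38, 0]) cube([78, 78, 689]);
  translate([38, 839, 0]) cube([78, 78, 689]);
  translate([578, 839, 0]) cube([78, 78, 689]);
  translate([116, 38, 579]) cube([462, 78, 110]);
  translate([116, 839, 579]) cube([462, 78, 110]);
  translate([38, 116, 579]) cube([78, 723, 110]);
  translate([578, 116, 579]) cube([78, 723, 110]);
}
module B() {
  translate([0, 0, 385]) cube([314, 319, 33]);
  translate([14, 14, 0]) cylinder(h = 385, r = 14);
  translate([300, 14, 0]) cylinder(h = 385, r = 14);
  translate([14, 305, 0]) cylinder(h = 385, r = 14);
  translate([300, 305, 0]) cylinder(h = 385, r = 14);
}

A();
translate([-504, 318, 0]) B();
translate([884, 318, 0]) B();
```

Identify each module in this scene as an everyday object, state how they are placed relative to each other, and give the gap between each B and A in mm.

Each stool's nearest face is 190 mm from the table's bounding box.

A is a table. B is a stool. Two stools sit around the table at the −x, +x sides. The gap between each stool and the table is 190 mm.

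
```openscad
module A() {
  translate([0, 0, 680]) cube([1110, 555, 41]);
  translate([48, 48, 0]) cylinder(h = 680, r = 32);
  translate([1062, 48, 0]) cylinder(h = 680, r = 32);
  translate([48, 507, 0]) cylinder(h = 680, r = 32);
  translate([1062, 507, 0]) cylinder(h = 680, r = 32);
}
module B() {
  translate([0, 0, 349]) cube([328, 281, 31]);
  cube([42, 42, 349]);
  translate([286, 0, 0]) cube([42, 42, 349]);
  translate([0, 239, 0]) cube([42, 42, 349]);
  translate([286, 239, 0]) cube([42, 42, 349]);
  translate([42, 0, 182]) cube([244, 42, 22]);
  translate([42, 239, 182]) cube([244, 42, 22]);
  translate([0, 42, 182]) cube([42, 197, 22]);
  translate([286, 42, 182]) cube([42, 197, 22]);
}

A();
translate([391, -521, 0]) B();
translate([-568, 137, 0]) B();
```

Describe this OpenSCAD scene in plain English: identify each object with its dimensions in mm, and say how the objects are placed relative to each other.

A is a table with a 1110×555 mm rectangular top, 41 mm thick, top surface at z = 721 mm, supported by four round legs of 64 mm diameter, each leg's bounding box inset 16 mm from the nearest pair of top edges, running from the floor.

B is a four-legged stool. The seat is a 328×281×31 mm slab whose top surface is at z = 380 mm; four square legs, each 42×42 mm in cross-section, run from the floor (z = 0) to the underside of the seat, each flush with a corner of the seat. Four stretchers, 42 mm wide and 22 mm tall, connect adjacent legs with their undersides at z = 182 mm, each running between the inner faces of the legs it joins and aligned with the legs' outer faces on the other axis.

Two stools sit around the table at the −y, −x sides.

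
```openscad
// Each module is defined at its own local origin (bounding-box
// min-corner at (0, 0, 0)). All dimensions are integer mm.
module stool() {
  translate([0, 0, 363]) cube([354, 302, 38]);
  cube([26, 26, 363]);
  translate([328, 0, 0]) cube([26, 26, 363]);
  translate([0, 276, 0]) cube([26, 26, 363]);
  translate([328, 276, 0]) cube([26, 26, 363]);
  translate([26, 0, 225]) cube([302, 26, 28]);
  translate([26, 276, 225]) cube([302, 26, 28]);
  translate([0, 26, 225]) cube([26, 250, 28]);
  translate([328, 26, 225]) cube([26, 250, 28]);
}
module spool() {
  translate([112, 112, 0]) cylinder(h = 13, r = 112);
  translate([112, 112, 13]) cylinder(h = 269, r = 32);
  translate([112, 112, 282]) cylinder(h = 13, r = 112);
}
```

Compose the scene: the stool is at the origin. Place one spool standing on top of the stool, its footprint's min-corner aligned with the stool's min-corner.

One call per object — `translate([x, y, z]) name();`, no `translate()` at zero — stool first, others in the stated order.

stool();
translate([0, 0, 401]) spool();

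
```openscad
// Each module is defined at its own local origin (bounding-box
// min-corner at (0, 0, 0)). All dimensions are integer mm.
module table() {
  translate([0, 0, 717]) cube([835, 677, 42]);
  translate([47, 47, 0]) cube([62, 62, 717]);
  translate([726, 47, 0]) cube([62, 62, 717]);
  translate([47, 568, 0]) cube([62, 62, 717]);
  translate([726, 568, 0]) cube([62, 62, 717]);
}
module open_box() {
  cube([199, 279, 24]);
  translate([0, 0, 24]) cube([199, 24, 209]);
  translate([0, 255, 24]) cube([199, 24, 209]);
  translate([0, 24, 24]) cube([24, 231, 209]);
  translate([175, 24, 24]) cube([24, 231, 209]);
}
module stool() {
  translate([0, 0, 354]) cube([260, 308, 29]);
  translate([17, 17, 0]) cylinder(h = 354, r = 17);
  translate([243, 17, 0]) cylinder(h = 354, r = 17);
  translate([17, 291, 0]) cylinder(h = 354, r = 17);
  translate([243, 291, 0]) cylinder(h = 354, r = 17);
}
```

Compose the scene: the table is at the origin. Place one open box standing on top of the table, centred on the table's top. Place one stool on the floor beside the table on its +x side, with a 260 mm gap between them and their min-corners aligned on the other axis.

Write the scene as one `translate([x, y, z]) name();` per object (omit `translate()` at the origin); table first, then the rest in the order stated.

table();
translate([318, 199, 759]) open_box();
translate([1095, 0, 0]) stool();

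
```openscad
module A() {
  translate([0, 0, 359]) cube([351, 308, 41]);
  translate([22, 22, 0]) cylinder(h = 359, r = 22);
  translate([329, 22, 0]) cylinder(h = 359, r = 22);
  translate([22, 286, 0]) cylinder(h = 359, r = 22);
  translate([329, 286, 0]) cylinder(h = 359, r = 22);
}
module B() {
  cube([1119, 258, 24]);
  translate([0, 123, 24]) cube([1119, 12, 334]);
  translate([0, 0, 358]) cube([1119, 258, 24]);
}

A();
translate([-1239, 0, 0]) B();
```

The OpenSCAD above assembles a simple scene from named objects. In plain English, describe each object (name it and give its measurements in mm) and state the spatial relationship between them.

A is a four-legged stool. The seat is 351×308 mm, 41 mm thick, top at z = 400 mm. It stands on four round legs, each 44 mm in diameter, from z = 0 to the seat underside, each leg's axis is inset half a diameter from the nearest pair of seat edges (so the leg's bounding box is flush with the corner).

B is an I-beam lying along x, 1119 mm long. Overall section height 382 mm. Two flanges 258 mm wide (y) and 24 mm thick, one on the floor and one at the top; a web 12 mm thick runs between them, centred on the flange width.

The I-beam is on the floor beside the stool on its −x side.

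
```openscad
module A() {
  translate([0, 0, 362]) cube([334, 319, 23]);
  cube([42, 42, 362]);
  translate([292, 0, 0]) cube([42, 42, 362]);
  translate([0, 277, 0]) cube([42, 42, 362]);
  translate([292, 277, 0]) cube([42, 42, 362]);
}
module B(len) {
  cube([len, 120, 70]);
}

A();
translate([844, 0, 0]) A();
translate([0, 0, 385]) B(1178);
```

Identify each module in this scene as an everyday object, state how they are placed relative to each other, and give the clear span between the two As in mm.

A is a stool. B is a beam. A beam spans the tops of two stools. The clear span between the two stools is 510 mm.

Second stool starts at x = 844; first ends at x = 334; clear span = 844 − 334 = 510 mm.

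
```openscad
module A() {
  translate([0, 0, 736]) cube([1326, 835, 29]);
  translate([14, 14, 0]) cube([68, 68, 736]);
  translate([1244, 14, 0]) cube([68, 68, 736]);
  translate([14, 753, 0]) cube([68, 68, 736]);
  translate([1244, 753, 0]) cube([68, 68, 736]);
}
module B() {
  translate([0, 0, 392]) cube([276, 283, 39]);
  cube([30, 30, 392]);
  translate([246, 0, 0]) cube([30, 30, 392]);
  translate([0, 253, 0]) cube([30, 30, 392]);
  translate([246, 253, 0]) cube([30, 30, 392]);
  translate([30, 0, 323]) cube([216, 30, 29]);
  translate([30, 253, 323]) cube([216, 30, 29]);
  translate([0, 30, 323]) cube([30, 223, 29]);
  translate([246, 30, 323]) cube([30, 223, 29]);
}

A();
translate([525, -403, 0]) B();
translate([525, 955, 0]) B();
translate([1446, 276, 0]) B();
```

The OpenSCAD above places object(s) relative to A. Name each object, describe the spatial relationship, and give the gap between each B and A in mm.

A is a table. B is a stool. Three stools sit around the table at the −y, +y, +x sides. The gap between each stool and the table is 120 mm.

Each stool's nearest face is 120 mm from the table's bounding box.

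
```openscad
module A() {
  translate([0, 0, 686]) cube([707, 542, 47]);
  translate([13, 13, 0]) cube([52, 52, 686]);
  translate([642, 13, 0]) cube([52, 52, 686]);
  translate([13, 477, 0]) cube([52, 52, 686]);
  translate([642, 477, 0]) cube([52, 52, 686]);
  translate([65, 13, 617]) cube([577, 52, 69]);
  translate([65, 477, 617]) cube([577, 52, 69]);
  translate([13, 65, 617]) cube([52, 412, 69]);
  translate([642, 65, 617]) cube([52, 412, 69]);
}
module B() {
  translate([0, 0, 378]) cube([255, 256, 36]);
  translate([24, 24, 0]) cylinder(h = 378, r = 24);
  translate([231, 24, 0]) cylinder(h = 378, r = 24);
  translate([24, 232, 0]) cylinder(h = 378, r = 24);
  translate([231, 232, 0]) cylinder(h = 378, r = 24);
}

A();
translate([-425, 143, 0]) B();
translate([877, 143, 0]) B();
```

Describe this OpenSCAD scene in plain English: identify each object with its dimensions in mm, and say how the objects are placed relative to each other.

A is a table with a 707×542 mm rectangular top, 47 mm thick, top surface at z = 733 mm, supported by four 52×52 mm square legs, each inset 13 mm from the nearest pair of top edges, running from the floor. Four apron rails, 52 mm thick and 69 mm tall, run between adjacent legs with their top edges flush with the underside of the top and their outer faces flush with the legs' outer faces.

B is a four-legged stool. The seat is 255×256 mm, 36 mm thick, top at z = 414 mm. It stands on four round legs, each 48 mm in diameter, from z = 0 to the seat underside, each leg's axis is inset half a diameter from the nearest pair of seat edges (so the leg's bounding box is flush with the corner).

Two stools sit around the table at the −x, +x sides.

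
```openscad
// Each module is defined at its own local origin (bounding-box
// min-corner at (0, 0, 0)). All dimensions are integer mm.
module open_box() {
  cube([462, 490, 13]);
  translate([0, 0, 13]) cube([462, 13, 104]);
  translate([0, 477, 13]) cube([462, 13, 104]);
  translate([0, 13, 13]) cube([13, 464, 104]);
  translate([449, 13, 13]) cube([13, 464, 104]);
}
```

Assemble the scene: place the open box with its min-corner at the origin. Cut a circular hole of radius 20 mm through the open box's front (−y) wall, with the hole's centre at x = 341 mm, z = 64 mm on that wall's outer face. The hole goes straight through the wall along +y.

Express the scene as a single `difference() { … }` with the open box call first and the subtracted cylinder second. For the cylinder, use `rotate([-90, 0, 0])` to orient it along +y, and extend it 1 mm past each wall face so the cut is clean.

difference() {
  open_box();
  translate([341, -1, 64]) rotate([-90, 0, 0]) cylinder(h = 15, r = 20);
}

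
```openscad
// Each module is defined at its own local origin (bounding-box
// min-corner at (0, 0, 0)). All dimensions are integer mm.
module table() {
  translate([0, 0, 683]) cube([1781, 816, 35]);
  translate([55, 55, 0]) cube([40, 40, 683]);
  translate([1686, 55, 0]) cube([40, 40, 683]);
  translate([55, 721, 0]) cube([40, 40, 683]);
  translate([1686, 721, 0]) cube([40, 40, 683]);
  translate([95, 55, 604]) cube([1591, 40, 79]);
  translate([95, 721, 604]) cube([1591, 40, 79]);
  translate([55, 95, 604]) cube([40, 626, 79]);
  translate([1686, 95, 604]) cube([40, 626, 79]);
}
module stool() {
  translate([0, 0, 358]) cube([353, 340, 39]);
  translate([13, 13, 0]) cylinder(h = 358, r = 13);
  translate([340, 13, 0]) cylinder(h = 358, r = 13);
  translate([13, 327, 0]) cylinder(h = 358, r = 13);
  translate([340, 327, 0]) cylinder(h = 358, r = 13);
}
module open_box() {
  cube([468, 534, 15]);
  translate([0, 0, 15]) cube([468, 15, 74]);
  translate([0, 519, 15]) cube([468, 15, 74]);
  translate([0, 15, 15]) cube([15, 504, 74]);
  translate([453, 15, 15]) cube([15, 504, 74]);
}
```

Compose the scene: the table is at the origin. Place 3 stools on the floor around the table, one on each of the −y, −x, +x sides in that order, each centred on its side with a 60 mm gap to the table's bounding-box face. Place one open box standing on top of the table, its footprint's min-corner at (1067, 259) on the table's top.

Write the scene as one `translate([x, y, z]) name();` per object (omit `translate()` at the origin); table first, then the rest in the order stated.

table();
translate([714, -400, 0]) stool();
translate([-413, 238, 0]) stool();
translate([1841, 238, 0]) stool();
translate([1067, 259, 718]) open_box();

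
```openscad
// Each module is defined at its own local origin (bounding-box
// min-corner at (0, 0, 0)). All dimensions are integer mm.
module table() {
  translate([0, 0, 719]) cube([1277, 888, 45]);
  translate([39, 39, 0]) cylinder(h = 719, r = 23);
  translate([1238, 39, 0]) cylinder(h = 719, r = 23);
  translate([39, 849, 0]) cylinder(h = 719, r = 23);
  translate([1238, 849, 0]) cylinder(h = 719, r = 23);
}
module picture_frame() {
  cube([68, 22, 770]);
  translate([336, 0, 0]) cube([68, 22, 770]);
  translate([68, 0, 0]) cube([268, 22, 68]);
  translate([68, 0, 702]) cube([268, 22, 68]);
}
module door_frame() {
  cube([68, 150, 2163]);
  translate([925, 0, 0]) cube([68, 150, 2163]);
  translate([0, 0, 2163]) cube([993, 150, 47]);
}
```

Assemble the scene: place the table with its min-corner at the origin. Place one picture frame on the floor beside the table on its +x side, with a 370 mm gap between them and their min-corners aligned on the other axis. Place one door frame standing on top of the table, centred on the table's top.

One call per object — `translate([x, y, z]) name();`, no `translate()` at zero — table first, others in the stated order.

table();
translate([1647, 0, 0]) picture_frame();
translate([142, 369, 764]) door_frame();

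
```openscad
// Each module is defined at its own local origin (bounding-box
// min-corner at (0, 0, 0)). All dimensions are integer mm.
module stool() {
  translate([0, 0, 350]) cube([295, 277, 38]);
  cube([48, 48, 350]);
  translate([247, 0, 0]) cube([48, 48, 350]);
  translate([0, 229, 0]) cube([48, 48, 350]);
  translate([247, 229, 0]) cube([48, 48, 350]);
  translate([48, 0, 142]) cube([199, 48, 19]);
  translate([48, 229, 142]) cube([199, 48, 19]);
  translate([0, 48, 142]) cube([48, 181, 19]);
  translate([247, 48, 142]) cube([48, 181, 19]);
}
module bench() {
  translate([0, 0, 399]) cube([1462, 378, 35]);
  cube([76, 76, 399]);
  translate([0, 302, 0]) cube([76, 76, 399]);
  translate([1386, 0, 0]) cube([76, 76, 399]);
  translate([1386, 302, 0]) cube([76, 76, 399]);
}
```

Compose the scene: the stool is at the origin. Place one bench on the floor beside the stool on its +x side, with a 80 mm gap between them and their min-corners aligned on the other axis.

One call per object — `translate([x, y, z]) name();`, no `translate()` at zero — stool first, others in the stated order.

stool();
translate([375, 0, 0]) bench();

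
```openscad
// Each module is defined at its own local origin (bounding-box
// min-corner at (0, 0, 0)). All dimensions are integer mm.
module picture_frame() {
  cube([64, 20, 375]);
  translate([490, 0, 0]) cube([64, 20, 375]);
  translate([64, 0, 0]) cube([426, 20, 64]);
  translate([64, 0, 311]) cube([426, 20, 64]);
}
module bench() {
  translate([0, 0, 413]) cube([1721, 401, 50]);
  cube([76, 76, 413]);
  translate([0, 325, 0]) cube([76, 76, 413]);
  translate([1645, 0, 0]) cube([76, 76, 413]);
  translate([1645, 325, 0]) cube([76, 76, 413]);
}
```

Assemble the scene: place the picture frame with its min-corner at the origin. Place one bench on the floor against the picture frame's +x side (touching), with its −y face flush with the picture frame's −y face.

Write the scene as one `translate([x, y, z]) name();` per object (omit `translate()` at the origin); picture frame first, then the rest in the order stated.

picture_frame();
translate([554, 0, 0]) bench();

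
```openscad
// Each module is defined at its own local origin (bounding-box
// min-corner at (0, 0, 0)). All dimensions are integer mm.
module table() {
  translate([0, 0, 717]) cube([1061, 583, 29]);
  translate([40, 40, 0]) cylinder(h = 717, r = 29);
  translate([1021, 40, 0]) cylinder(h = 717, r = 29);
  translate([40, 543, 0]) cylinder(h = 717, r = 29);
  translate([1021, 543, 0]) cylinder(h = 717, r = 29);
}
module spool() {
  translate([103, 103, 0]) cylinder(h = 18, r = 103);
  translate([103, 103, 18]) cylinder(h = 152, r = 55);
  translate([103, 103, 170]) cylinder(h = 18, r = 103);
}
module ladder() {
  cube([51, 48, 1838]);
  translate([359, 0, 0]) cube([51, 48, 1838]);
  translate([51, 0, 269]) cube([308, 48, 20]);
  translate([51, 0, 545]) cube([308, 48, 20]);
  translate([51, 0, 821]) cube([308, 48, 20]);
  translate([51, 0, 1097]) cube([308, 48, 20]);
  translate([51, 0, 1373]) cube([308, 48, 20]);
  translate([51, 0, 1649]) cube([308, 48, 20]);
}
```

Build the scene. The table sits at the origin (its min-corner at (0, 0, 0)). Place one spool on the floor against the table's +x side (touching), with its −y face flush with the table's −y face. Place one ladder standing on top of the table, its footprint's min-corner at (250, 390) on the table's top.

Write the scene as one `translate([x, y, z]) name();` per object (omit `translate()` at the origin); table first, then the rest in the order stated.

table();
translate([1061, 0, 0]) spool();
translate([250, 390, 746]) ladder();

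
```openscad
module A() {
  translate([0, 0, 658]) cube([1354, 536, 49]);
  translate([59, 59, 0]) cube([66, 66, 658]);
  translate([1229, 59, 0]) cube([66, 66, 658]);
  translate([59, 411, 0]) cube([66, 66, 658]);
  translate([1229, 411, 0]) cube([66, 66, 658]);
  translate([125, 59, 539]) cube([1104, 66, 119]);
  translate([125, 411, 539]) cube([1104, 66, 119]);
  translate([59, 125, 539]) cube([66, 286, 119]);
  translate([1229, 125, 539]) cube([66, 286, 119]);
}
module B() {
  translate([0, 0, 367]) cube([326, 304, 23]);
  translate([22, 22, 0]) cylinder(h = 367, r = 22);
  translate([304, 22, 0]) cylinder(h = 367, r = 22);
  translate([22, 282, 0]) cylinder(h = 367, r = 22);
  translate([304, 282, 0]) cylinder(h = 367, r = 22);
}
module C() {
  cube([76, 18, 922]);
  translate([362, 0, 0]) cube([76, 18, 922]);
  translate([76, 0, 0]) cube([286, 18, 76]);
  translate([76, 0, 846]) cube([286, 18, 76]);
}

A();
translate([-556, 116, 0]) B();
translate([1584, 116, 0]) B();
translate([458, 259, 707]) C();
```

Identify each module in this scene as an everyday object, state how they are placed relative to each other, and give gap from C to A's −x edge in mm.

The picture frame's min-x is at 458; the table's min-x is 0; gap = 458 mm.

A is a table. B is a stool. C is a picture frame. Two stools sit around the table at the −x, +x sides. The picture frame is on top of the table, centred. The gap from the picture frame to the table's −x edge is 458 mm.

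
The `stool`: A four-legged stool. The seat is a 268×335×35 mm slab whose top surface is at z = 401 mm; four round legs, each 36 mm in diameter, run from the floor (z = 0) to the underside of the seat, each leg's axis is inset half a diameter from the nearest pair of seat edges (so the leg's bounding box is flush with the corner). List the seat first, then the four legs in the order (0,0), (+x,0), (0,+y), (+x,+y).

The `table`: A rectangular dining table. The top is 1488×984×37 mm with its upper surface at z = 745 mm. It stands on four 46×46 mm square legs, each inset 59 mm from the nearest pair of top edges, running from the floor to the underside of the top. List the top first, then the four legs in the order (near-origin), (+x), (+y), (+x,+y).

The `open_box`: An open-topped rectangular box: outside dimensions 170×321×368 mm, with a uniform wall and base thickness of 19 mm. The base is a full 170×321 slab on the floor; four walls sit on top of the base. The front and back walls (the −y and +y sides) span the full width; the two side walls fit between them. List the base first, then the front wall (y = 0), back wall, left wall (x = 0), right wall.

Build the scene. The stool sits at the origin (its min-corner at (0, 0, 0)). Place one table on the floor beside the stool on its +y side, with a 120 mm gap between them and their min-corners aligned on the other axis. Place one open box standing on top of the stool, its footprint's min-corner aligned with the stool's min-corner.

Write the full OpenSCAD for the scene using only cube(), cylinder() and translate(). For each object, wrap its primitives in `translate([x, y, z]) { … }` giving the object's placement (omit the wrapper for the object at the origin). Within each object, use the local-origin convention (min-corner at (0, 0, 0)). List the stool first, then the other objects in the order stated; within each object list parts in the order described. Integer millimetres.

translate([0, 0, 366]) cube([268, 335, 35]);
translate([18, 18, 0]) cylinder(h = 366, r = 18);
translate([250, 18, 0]) cylinder(h = 366, r = 18);
translate([18, 317, 0]) cylinder(h = 366, r = 18);
translate([250, 317, 0]) cylinder(h = 366, r = 18);
translate([0, 455, 0]) {
  translate([0, 0, 708]) cube([1488, 984, 37]);
  translate([59, 59, 0]) cube([46, 46, 708]);
  translate([1383, 59, 0]) cube([46, 46, 708]);
  translate([59, 879, 0]) cube([46, 46, 708]);
  translate([1383, 879, 0]) cube([46, 46, 708]);
}
translate([0, 0, 401]) {
  cube([170, 321, 19]);
  translate([0, 0, 19]) cube([170, 19, 349]);
  translate([0, 302, 19]) cube([170, 19, 349]);
  translate([0, 19, 19]) cube([19, 283, 349]);
  translate([151, 19, 19]) cube([19, 283, 349]);
}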